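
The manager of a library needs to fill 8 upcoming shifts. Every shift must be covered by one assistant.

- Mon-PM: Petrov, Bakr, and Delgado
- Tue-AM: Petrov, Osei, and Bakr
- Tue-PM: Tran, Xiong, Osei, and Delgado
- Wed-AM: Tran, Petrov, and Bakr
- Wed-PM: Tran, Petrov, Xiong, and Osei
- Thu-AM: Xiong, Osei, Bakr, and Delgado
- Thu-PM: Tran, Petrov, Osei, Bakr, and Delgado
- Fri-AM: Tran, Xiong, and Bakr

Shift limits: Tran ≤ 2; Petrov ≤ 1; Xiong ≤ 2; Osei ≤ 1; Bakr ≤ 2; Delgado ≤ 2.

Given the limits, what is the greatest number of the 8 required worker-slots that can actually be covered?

Total capacity across all assistants is 2+1+2+1+2+2 = 10, and 8 slots are needed, so at most 8 can be filled.
An assignment achieving 8: Mon-PM→Petrov, Tue-AM→Osei, Tue-PM→Xiong, Wed-AM→Tran, Wed-PM→Xiong, Thu-AM→Bakr, Thu-PM→Bakr, Fri-AM→Tran.
Loads: Tran 2/2, Petrov 1/1, Xiong 2/2, Osei 1/1, Bakr 2/2, Delgado 0/2.

8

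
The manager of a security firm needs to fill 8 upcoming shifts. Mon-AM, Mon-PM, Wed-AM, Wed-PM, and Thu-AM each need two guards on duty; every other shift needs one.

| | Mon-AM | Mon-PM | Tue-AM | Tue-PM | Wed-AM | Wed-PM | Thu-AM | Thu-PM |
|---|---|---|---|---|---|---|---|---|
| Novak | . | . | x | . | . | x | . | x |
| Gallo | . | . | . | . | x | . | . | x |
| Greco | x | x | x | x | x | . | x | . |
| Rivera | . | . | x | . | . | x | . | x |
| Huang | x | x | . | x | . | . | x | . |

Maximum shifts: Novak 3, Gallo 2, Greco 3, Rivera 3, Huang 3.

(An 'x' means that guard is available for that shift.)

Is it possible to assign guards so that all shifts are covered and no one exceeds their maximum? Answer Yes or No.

Total capacity is 14 and 13 slots are needed, so capacity alone doesn't rule it out.
Shifts {Mon-AM, Mon-PM, Tue-PM, Thu-AM} need 7 worker-slots in total, but the guards available for any of those shifts (Greco and Huang) can supply at most 6 among them. So no valid schedule exists.

No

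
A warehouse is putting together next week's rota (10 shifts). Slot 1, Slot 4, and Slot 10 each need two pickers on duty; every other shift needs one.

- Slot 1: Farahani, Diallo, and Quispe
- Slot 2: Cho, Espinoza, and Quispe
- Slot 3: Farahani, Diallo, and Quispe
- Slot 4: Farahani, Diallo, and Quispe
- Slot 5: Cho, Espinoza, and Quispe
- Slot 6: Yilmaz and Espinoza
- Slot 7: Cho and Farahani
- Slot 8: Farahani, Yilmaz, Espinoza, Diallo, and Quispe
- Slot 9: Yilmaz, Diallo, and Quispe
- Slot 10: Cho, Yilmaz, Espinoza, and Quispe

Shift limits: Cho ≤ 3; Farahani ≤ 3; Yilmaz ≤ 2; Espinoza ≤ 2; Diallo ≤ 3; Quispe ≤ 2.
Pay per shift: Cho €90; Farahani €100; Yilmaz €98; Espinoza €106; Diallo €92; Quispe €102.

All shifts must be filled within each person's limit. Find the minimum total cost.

Picking the cheapest available picker for each shift independently would cost €1216, but that ignores the shift limits.
An optimal schedule: Slot 1→Diallo+Farahani, Slot 2→Cho, Slot 3→Diallo, Slot 4→Diallo+Farahani, Slot 5→Cho, Slot 6→Yilmaz, Slot 7→Cho, Slot 8→Farahani, Slot 9→Quispe, Slot 10→Yilmaz+Quispe.
Total: 92 + 100 + 90 + 92 + 92 + 100 + 90 + 98 + 90 + 100 + 102 + 98 + 102 = €1246.

€1246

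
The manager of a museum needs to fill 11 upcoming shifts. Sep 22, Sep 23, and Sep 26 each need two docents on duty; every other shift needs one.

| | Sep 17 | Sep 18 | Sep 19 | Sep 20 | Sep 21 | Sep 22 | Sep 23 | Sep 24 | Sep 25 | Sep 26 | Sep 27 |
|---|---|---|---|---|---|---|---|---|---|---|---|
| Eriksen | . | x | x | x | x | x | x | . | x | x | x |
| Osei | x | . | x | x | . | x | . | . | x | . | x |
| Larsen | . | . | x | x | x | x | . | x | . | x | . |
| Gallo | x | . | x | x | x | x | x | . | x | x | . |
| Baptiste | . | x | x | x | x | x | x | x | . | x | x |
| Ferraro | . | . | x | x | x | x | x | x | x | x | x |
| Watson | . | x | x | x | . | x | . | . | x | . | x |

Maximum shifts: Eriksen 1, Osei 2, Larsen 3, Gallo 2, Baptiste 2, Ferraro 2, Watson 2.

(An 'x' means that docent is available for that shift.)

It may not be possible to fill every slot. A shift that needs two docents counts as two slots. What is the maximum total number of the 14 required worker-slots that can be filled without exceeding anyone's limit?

Total capacity across all docents is 1+2+3+2+2+2+2 = 14, and 14 slots are needed, so at most 14 can be filled.
An assignment achieving 14: Sep 17→Osei, Sep 18→Eriksen, Sep 19→Ferraro, Sep 20→Watson, Sep 21→Larsen, Sep 22→Ferraro+Watson, Sep 23→Gallo+Baptiste, Sep 24→Larsen, Sep 25→Osei, Sep 26→Larsen+Gallo, Sep 27→Baptiste.
Loads: Eriksen 1/1, Osei 2/2, Larsen 3/3, Gallo 2/2, Baptiste 2/2, Ferraro 2/2, Watson 2/2.

14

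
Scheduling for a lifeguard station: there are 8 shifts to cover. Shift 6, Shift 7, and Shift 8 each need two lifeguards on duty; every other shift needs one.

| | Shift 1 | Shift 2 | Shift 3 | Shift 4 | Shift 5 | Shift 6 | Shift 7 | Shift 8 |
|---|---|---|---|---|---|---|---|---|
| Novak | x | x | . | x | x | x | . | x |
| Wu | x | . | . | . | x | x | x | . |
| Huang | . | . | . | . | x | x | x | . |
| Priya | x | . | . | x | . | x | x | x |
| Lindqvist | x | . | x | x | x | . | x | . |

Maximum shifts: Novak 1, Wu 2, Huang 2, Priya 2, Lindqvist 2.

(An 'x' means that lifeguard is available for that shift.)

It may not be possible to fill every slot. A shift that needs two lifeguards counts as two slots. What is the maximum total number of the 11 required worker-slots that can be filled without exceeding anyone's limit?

Total capacity across all lifeguards is 1+2+2+2+2 = 9, and 11 slots are needed, so at most 9 can be filled.
An assignment achieving 9: Shift 1→Wu, Shift 2→Novak, Shift 3→Lindqvist, Shift 4→Priya, Shift 5→Wu, Shift 6→Huang, Shift 7→Huang+Lindqvist, Shift 8→Priya.
Loads: Novak 1/1, Wu 2/2, Huang 2/2, Priya 2/2, Lindqvist 2/2.

9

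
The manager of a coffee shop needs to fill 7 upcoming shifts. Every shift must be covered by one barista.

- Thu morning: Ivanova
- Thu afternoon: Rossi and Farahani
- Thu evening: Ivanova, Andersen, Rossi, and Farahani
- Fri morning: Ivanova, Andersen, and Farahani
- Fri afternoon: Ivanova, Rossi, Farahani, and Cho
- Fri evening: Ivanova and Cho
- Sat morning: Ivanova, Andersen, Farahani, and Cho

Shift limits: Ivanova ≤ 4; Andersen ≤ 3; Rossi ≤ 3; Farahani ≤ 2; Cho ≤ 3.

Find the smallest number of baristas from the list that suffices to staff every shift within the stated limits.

2

7 slots to fill and no one can take more than 4, so at least ⌈7/4⌉ = 2 baristas are needed.
Ivanova and Rossi alone can cover everything: Thu morning→Ivanova, Thu afternoon→Rossi, Thu evening→Rossi, Fri morning→Ivanova, Fri afternoon→Rossi, Fri evening→Ivanova, Sat morning→Ivanova.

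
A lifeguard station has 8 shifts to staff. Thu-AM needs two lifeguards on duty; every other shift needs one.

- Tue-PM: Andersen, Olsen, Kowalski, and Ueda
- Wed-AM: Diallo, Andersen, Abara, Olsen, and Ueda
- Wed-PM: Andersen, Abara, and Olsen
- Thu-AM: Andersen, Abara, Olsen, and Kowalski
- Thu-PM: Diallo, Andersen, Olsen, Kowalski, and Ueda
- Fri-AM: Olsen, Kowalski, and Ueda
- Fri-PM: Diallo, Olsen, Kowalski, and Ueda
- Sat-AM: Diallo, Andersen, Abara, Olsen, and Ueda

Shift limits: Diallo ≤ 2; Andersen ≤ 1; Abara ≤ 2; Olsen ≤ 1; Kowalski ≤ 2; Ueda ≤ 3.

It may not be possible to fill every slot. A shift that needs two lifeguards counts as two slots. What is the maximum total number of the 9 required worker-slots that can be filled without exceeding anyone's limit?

Total capacity across all lifeguards is 2+1+2+1+2+3 = 11, and 9 slots are needed, so at most 9 can be filled.
An assignment achieving 9: Tue-PM→Kowalski, Wed-AM→Diallo, Wed-PM→Andersen, Thu-AM→Abara+Kowalski, Thu-PM→Ueda, Fri-AM→Olsen, Fri-PM→Diallo, Sat-AM→Abara.
Loads: Diallo 2/2, Andersen 1/1, Abara 2/2, Olsen 1/1, Kowalski 2/2, Ueda 1/3.

9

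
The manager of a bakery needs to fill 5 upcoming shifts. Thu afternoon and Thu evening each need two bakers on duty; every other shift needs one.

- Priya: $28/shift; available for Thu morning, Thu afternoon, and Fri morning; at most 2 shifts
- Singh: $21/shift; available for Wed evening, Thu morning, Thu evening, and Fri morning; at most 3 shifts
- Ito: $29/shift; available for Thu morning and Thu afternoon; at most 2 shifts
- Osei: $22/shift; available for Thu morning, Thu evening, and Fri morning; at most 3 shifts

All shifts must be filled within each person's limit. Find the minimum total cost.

Wed evening can only be covered by Singh, so that assignment is forced.
Thu afternoon can only be covered by Priya and Ito, so that assignment is forced.
Thu evening can only be covered by Singh and Osei, so that assignment is forced.
Picking the cheapest available baker for each shift independently would cost $163, but that ignores the shift limits.
An optimal schedule: Wed evening→Singh, Thu morning→Osei, Thu afternoon→Priya+Ito, Thu evening→Singh+Osei, Fri morning→Singh.
Total: 21 + 22 + 28 + 29 + 21 + 22 + 21 = $164.

$164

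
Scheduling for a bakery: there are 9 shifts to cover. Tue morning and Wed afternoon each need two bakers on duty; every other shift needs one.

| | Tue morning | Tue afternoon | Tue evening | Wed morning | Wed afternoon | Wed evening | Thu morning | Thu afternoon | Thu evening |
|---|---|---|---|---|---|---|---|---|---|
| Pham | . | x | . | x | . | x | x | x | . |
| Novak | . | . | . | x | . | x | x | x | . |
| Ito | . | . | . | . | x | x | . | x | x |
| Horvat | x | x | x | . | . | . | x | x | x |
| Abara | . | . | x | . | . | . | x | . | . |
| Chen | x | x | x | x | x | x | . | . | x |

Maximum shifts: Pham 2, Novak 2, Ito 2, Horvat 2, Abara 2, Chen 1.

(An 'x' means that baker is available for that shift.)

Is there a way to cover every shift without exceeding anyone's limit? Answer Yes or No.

No

Total capacity is 11 and 11 slots are needed, so capacity alone doesn't rule it out.
Shifts {Tue morning, Wed afternoon} need 4 worker-slots in total, but the bakers available for any of those shifts (Ito, Horvat, and Chen) can supply at most 3 among them. So no valid schedule exists.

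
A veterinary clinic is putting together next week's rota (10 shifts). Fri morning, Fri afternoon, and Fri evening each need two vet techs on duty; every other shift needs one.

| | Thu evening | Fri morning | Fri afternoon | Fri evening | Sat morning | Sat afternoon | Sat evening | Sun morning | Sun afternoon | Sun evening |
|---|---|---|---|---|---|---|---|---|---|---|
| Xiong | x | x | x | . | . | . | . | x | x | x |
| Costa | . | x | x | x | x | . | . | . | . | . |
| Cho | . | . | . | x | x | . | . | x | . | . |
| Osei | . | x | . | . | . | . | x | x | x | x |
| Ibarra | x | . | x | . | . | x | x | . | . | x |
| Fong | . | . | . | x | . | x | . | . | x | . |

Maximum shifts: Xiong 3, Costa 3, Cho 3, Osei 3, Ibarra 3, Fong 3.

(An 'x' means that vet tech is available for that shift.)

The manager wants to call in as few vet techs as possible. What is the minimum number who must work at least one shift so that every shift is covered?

13 slots to fill and no one can take more than 3, so at least ⌈13/3⌉ = 5 vet techs are needed.
Xiong, Costa, Cho, Osei, and Ibarra alone can cover everything: Thu evening→Xiong, Fri morning→Xiong+Osei, Fri afternoon→Costa+Ibarra, Fri evening→Costa+Cho, Sat morning→Costa, Sat afternoon→Ibarra, Sat evening→Osei, Sun morning→Cho, Sun afternoon→Xiong, Sun evening→Osei.

5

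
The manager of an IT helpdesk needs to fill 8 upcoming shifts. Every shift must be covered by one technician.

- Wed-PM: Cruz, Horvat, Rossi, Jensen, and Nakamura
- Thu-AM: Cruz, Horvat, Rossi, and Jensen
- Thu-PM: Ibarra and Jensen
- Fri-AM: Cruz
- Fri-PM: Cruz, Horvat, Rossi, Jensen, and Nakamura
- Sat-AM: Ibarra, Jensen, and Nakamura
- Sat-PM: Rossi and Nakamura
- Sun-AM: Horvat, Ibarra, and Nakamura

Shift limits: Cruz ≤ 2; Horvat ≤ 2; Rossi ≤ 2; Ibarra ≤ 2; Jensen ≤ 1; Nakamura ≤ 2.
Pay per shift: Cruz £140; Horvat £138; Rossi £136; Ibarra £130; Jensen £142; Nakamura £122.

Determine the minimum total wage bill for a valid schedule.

Fri-AM can only be covered by Cruz, so that assignment is forced.
Picking the cheapest available technician for each shift independently would cost £1016, but that ignores the shift limits.
An optimal schedule: Wed-PM→Rossi, Thu-AM→Rossi, Thu-PM→Ibarra, Fri-AM→Cruz, Fri-PM→Horvat, Sat-AM→Nakamura, Sat-PM→Nakamura, Sun-AM→Ibarra.
Total: 136 + 136 + 130 + 140 + 138 + 122 + 122 + 130 = £1054.

£1054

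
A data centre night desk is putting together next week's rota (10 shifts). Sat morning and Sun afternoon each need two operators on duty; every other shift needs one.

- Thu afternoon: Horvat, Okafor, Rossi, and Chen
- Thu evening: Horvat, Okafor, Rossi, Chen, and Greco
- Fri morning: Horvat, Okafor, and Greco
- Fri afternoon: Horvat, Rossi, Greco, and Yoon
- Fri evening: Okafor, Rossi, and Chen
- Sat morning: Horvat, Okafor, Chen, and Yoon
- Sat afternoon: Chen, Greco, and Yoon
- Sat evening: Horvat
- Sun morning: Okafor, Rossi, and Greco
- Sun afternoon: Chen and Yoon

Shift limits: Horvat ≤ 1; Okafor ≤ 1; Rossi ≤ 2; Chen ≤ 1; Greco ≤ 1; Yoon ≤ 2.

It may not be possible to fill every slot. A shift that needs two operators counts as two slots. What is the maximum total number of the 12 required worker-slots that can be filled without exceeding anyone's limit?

Total capacity across all operators is 1+1+2+1+1+2 = 8, and 12 slots are needed, so at most 8 can be filled.
An assignment achieving 8: Fri morning→Okafor, Fri afternoon→Yoon, Fri evening→Rossi, Sat afternoon→Greco, Sat evening→Horvat, Sun morning→Rossi, Sun afternoon→Chen+Yoon.
Loads: Horvat 1/1, Okafor 1/1, Rossi 2/2, Chen 1/1, Greco 1/1, Yoon 2/2.

8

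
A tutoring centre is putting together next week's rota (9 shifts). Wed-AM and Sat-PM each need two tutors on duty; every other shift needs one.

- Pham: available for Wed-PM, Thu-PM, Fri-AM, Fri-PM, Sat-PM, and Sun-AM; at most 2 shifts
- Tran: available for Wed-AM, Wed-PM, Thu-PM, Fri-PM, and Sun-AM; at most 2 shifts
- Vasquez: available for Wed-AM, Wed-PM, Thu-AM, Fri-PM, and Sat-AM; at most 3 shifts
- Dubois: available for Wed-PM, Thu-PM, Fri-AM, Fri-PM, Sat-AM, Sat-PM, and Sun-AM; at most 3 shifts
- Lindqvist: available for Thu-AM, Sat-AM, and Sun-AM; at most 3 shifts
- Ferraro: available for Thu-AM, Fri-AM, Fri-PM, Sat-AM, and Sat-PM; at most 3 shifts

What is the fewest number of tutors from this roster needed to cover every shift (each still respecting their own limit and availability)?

4

11 slots to fill and no one can take more than 3, so at least ⌈11/3⌉ = 4 tutors are needed.
Tran, Vasquez, Dubois, and Ferraro alone can cover everything: Wed-AM→Tran+Vasquez, Wed-PM→Vasquez, Thu-AM→Vasquez, Thu-PM→Tran, Fri-AM→Dubois, Fri-PM→Ferraro, Sat-AM→Ferraro, Sat-PM→Dubois+Ferraro, Sun-AM→Dubois.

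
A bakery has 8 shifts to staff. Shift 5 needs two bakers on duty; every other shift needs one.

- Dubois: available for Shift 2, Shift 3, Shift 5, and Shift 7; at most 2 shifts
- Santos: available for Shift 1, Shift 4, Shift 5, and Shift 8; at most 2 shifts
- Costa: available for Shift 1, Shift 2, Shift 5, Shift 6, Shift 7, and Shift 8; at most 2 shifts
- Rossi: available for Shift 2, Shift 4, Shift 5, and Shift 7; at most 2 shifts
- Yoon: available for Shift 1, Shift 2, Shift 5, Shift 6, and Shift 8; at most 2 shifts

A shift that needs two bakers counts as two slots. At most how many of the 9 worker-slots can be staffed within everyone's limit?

9

Total capacity across all bakers is 2+2+2+2+2 = 10, and 9 slots are needed, so at most 9 can be filled.
An assignment achieving 9: Shift 1→Santos, Shift 2→Rossi, Shift 3→Dubois, Shift 4→Santos, Shift 5→Rossi+Yoon, Shift 6→Costa, Shift 7→Dubois, Shift 8→Costa.
Loads: Dubois 2/2, Santos 2/2, Costa 2/2, Rossi 2/2, Yoon 1/2.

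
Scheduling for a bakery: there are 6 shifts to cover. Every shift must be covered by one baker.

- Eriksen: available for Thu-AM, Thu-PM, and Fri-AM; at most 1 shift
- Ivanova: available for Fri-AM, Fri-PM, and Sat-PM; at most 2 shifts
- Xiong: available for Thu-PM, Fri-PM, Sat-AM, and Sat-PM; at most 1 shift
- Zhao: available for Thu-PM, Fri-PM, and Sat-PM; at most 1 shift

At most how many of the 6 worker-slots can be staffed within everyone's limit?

5

Total capacity across all bakers is 1+2+1+1 = 5, and 6 slots are needed, so at most 5 can be filled.
An assignment achieving 5: Thu-AM→Eriksen, Thu-PM→Zhao, Fri-AM→Ivanova, Fri-PM→Ivanova, Sat-AM→Xiong.
Loads: Eriksen 1/1, Ivanova 2/2, Xiong 1/1, Zhao 1/1.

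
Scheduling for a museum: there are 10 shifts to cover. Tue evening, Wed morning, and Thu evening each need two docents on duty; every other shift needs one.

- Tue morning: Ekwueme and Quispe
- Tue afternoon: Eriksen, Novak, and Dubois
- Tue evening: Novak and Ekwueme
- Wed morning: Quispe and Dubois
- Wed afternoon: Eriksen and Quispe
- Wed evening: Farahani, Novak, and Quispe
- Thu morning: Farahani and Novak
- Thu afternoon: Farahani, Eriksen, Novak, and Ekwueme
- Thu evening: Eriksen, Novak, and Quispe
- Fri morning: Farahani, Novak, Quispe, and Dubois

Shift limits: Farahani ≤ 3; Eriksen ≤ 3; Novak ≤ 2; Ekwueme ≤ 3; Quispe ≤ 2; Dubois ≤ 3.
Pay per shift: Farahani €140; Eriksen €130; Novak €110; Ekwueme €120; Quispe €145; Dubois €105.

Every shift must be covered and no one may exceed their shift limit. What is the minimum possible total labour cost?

€1580

Tue evening can only be covered by Novak and Ekwueme, so that assignment is forced.
Wed morning can only be covered by Quispe and Dubois, so that assignment is forced.
Picking the cheapest available docent for each shift independently would cost €1510, but that ignores the shift limits.
An optimal schedule: Tue morning→Ekwueme, Tue afternoon→Dubois, Tue evening→Novak+Ekwueme, Wed morning→Dubois+Quispe, Wed afternoon→Eriksen, Wed evening→Farahani, Thu morning→Farahani, Thu afternoon→Ekwueme, Thu evening→Novak+Eriksen, Fri morning→Dubois.
Total: 120 + 105 + 110 + 120 + 105 + 145 + 130 + 140 + 140 + 120 + 110 + 130 + 105 = €1580.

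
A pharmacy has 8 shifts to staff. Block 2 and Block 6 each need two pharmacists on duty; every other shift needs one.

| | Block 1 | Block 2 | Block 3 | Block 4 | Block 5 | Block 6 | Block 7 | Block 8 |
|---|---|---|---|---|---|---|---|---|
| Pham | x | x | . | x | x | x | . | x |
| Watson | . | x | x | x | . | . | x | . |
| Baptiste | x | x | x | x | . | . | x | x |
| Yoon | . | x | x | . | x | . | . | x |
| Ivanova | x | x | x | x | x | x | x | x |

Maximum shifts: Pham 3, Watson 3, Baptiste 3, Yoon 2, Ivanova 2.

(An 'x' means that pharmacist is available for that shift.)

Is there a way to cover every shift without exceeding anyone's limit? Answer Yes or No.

Yes

Block 6 can only be covered by Pham and Ivanova, so that assignment is forced.
One valid schedule: Block 1→Pham, Block 2→Baptiste+Yoon, Block 3→Watson, Block 4→Watson, Block 5→Pham, Block 6→Pham+Ivanova, Block 7→Watson, Block 8→Baptiste.
Loads: Pham 3/3, Watson 3/3, Baptiste 2/3, Yoon 1/2, Ivanova 1/2 — all within limits.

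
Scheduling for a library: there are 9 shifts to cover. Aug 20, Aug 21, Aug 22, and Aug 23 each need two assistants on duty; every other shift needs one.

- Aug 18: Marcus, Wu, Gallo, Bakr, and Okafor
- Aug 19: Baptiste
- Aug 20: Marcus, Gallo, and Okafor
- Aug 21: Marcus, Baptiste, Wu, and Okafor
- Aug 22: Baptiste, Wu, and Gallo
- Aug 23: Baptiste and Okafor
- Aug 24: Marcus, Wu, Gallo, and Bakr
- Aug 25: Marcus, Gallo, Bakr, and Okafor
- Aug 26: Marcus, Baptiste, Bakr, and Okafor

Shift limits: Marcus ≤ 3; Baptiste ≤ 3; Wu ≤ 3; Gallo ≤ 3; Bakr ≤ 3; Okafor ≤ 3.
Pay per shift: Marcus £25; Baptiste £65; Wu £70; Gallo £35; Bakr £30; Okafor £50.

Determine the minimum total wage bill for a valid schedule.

Aug 19 can only be covered by Baptiste, so that assignment is forced.
Aug 23 can only be covered by Baptiste and Okafor, so that assignment is forced.
Picking the cheapest available assistant for each shift independently would cost £515, but that ignores the shift limits.
An optimal schedule: Aug 18→Bakr, Aug 19→Baptiste, Aug 20→Marcus+Gallo, Aug 21→Marcus+Okafor, Aug 22→Gallo+Baptiste, Aug 23→Okafor+Baptiste, Aug 24→Marcus, Aug 25→Bakr, Aug 26→Bakr.
Total: 30 + 65 + 25 + 35 + 25 + 50 + 35 + 65 + 50 + 65 + 25 + 30 + 30 = £530.

£530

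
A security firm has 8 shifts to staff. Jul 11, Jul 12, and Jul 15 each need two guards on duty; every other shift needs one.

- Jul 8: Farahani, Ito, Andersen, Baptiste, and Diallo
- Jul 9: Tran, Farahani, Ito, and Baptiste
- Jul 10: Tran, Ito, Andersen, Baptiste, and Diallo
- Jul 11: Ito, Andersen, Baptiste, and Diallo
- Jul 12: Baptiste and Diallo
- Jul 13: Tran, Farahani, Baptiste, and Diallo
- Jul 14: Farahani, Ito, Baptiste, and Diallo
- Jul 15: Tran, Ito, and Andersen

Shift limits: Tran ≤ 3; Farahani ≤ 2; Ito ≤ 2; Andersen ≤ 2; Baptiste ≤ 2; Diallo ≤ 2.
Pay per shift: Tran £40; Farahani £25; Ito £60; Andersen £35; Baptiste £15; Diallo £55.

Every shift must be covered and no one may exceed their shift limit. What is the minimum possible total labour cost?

£380

Jul 12 can only be covered by Baptiste and Diallo, so that assignment is forced.
Picking the cheapest available guard for each shift independently would cost £270, but that ignores the shift limits.
An optimal schedule: Jul 8→Farahani, Jul 9→Baptiste, Jul 10→Tran, Jul 11→Andersen+Diallo, Jul 12→Baptiste+Diallo, Jul 13→Tran, Jul 14→Farahani, Jul 15→Andersen+Tran.
Total: 25 + 15 + 40 + 35 + 55 + 15 + 55 + 40 + 25 + 35 + 40 = £380.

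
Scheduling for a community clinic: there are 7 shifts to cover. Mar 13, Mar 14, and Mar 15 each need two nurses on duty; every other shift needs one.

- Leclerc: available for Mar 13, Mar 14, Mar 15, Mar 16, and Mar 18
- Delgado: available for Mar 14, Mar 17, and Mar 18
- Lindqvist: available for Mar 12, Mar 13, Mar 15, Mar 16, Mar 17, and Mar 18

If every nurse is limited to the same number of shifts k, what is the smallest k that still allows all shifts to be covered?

With 3 nurses and 10 worker-slots to fill, someone must work at least ⌈10/3⌉ = 4 shifts, so k ≥ 4.
k = 4 works: Mar 12→Lindqvist, Mar 13→Leclerc+Lindqvist, Mar 14→Leclerc+Delgado, Mar 15→Leclerc+Lindqvist, Mar 16→Leclerc, Mar 17→Delgado, Mar 18→Delgado.
Loads: Leclerc 4, Delgado 3, Lindqvist 3 — all ≤ 4.

4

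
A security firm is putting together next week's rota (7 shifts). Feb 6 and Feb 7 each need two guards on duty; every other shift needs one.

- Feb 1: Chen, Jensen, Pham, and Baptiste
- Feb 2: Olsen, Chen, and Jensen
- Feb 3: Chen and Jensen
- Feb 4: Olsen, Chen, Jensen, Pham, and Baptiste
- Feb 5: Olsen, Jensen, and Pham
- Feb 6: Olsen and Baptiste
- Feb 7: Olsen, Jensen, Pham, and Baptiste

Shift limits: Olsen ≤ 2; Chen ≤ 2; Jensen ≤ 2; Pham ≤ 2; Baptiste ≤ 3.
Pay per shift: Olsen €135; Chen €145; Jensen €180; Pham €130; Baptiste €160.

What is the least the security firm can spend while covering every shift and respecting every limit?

Feb 6 can only be covered by Olsen and Baptiste, so that assignment is forced.
Picking the cheapest available guard for each shift independently would cost €1230, but that ignores the shift limits.
An optimal schedule: Feb 1→Chen, Feb 2→Olsen, Feb 3→Chen, Feb 4→Baptiste, Feb 5→Pham, Feb 6→Olsen+Baptiste, Feb 7→Pham+Baptiste.
Total: 145 + 135 + 145 + 160 + 130 + 135 + 160 + 130 + 160 = €1300.

€1300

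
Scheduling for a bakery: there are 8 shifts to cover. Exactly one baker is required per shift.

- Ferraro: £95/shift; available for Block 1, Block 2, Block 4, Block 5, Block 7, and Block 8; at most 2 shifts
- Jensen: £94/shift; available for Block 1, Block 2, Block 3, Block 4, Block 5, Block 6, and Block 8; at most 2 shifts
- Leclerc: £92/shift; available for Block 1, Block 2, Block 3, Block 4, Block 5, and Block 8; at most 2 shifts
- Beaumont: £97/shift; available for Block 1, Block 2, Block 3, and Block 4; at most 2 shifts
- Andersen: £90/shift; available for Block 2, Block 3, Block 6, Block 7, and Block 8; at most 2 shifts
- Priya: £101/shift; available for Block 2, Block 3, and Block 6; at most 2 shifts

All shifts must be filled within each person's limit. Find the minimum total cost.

Picking the cheapest available baker for each shift independently would cost £726, but that ignores the shift limits.
An optimal schedule: Block 1→Leclerc, Block 2→Ferraro, Block 3→Jensen, Block 4→Jensen, Block 5→Leclerc, Block 6→Andersen, Block 7→Andersen, Block 8→Ferraro.
Total: 92 + 95 + 94 + 94 + 92 + 90 + 90 + 95 = £742.

£742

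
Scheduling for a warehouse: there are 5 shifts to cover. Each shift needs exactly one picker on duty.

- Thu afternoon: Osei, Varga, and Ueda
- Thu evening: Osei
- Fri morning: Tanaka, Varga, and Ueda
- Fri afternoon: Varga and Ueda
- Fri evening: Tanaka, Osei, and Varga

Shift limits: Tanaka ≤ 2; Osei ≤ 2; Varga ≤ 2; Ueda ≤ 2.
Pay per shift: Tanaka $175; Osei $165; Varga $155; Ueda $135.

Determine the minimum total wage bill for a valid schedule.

$745

Thu evening can only be covered by Osei, so that assignment is forced.
Picking the cheapest available picker for each shift independently would cost $725, but that ignores the shift limits.
An optimal schedule: Thu afternoon→Ueda, Thu evening→Osei, Fri morning→Varga, Fri afternoon→Ueda, Fri evening→Varga.
Total: 135 + 165 + 155 + 135 + 155 = $745.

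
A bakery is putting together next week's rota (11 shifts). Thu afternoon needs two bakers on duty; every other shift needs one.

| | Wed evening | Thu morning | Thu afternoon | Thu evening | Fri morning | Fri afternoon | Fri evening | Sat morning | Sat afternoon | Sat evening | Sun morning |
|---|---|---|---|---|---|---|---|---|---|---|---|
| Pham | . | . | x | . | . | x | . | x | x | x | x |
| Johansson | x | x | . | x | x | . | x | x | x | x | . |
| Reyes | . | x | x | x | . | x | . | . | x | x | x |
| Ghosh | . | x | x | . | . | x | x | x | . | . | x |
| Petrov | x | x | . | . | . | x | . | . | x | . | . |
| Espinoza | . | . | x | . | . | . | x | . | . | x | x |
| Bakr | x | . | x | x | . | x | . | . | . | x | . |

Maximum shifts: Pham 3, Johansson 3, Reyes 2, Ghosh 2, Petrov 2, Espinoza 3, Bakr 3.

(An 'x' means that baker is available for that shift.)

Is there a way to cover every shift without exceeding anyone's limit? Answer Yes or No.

Yes

Fri morning can only be covered by Johansson, so that assignment is forced.
One valid schedule: Wed evening→Johansson, Thu morning→Reyes, Thu afternoon→Ghosh+Espinoza, Thu evening→Johansson, Fri morning→Johansson, Fri afternoon→Reyes, Fri evening→Ghosh, Sat morning→Pham, Sat afternoon→Pham, Sat evening→Espinoza, Sun morning→Pham.
Loads: Pham 3/3, Johansson 3/3, Reyes 2/2, Ghosh 2/2, Petrov 0/2, Espinoza 2/3, Bakr 0/3 — all within limits.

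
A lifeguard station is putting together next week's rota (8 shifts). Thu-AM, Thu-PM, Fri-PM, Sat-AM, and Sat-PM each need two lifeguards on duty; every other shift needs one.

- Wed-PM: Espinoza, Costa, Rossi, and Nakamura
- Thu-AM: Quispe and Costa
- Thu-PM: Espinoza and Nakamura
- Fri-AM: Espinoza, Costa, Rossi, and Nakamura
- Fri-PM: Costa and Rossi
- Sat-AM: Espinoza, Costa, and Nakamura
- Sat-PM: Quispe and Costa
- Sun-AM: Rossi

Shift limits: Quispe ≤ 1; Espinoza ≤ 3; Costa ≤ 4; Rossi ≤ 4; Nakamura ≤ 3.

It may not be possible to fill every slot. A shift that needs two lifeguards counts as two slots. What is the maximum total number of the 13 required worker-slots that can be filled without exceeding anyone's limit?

Total capacity across all lifeguards is 1+3+4+4+3 = 15, and 13 slots are needed, so at most 13 can be filled.
Shifts {Thu-AM, Sat-PM} need 4 slots but only Quispe and Costa are available for them, supplying at most 3 — so at least 1 slot must go unfilled.
An assignment achieving 12: Wed-PM→Espinoza, Thu-AM→Quispe+Costa, Thu-PM→Espinoza+Nakamura, Fri-AM→Rossi, Fri-PM→Costa+Rossi, Sat-AM→Espinoza+Costa, Sat-PM→Costa, Sun-AM→Rossi.
Loads: Quispe 1/1, Espinoza 3/3, Costa 4/4, Rossi 3/4, Nakamura 1/3.

12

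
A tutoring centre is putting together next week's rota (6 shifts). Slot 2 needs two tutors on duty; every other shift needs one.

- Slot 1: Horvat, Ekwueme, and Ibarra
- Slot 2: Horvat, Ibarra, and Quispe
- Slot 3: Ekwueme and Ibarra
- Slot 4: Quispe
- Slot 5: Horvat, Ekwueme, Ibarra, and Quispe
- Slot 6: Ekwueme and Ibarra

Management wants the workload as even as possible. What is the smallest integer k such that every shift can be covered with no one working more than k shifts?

2

With 4 tutors and 7 worker-slots to fill, someone must work at least ⌈7/4⌉ = 2 shifts, so k ≥ 2.
k = 2 works: Slot 1→Horvat, Slot 2→Horvat+Ibarra, Slot 3→Ekwueme, Slot 4→Quispe, Slot 5→Ibarra, Slot 6→Ekwueme.
Loads: Horvat 2, Ekwueme 2, Ibarra 2, Quispe 1 — all ≤ 2.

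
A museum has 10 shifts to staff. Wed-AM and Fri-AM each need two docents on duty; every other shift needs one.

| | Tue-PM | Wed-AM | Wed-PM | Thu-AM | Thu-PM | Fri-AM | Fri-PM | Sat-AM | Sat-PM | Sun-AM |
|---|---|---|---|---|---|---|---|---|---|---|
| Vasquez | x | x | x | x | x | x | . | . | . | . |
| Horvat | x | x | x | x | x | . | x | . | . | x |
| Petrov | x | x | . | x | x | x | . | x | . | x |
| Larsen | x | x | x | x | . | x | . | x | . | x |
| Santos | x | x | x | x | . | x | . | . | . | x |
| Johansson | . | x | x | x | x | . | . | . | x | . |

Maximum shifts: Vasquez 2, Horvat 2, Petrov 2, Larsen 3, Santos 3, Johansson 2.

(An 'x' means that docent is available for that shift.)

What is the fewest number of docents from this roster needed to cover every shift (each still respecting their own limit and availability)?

5

12 slots to fill and no one can take more than 3, so at least ⌈12/3⌉ = 4 docents are needed.
Any 4 docents together have capacity at most 3+3+2+2 = 10 < 12 slots, so 4 can never suffice.
Vasquez, Horvat, Larsen, Santos, and Johansson alone can cover everything: Tue-PM→Larsen, Wed-AM→Santos+Johansson, Wed-PM→Santos, Thu-AM→Santos, Thu-PM→Vasquez, Fri-AM→Vasquez+Larsen, Fri-PM→Horvat, Sat-AM→Larsen, Sat-PM→Johansson, Sun-AM→Horvat.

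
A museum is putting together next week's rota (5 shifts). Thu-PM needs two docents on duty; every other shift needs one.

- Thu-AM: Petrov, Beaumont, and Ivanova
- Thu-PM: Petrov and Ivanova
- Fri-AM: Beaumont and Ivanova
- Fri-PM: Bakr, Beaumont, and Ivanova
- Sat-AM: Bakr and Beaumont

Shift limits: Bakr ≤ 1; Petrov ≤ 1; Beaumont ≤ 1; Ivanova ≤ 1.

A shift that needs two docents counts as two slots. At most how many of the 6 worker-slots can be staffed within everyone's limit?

4

Total capacity across all docents is 1+1+1+1 = 4, and 6 slots are needed, so at most 4 can be filled.
An assignment achieving 4: Thu-PM→Petrov+Ivanova, Fri-AM→Beaumont, Sat-AM→Bakr.
Loads: Bakr 1/1, Petrov 1/1, Beaumont 1/1, Ivanova 1/1.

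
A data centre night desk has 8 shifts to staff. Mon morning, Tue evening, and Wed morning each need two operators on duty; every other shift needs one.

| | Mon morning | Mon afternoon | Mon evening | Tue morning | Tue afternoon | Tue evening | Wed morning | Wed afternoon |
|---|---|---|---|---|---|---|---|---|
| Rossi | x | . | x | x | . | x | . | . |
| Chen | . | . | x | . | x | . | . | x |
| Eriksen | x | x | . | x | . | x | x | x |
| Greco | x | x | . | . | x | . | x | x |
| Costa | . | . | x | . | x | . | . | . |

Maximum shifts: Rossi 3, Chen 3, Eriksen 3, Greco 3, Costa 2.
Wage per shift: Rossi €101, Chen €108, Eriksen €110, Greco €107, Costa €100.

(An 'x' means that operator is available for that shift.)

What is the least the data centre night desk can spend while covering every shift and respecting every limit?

€1152

Tue evening can only be covered by Rossi and Eriksen, so that assignment is forced.
Wed morning can only be covered by Eriksen and Greco, so that assignment is forced.
Picking the cheapest available operator for each shift independently would cost €1151, but that ignores the shift limits.
An optimal schedule: Mon morning→Rossi+Greco, Mon afternoon→Greco, Mon evening→Costa, Tue morning→Rossi, Tue afternoon→Costa, Tue evening→Rossi+Eriksen, Wed morning→Greco+Eriksen, Wed afternoon→Chen.
Total: 101 + 107 + 107 + 100 + 101 + 100 + 101 + 110 + 107 + 110 + 108 = €1152.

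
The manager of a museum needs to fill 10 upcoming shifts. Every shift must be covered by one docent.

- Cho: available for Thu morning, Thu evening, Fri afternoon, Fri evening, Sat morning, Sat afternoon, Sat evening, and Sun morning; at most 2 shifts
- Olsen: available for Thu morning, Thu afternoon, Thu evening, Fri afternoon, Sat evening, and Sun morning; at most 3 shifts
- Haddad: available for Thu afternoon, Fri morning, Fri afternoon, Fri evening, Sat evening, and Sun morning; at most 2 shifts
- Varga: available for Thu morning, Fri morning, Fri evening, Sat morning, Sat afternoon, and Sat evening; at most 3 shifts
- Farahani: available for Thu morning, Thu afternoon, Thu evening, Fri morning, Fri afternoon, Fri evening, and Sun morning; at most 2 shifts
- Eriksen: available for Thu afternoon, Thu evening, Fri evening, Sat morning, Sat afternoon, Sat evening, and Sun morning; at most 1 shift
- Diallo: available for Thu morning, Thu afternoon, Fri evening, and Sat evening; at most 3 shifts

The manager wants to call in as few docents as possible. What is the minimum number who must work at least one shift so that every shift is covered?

10 slots to fill and no one can take more than 3, so at least ⌈10/3⌉ = 4 docents are needed.
Cho, Olsen, Haddad, and Varga alone can cover everything: Thu morning→Olsen, Thu afternoon→Olsen, Thu evening→Cho, Fri morning→Haddad, Fri afternoon→Olsen, Fri evening→Varga, Sat morning→Cho, Sat afternoon→Varga, Sat evening→Varga, Sun morning→Haddad.

4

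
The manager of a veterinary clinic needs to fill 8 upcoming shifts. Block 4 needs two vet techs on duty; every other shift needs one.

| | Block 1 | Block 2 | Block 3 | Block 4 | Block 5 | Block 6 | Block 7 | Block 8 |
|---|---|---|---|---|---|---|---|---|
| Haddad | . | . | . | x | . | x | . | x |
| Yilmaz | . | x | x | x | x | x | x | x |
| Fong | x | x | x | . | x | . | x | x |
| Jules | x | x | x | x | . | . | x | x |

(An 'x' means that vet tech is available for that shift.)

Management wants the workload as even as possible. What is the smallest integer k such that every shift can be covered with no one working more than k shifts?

3

With 4 vet techs and 9 worker-slots to fill, someone must work at least ⌈9/4⌉ = 3 shifts, so k ≥ 3.
k = 3 works: Block 1→Fong, Block 2→Yilmaz, Block 3→Yilmaz, Block 4→Haddad+Jules, Block 5→Yilmaz, Block 6→Haddad, Block 7→Fong, Block 8→Haddad.
Loads: Haddad 3, Yilmaz 3, Fong 2, Jules 1 — all ≤ 3.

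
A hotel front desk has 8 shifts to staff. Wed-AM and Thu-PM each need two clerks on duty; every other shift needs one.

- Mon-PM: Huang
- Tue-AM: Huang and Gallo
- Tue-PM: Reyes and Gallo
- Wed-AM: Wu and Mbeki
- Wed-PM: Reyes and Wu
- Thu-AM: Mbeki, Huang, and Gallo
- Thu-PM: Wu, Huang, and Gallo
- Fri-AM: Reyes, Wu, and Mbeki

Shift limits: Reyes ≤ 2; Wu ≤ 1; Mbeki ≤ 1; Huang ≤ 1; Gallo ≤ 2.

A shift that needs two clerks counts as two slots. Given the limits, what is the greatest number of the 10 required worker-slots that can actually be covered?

Total capacity across all clerks is 2+1+1+1+2 = 7, and 10 slots are needed, so at most 7 can be filled.
An assignment achieving 7: Mon-PM→Huang, Tue-AM→Gallo, Tue-PM→Reyes, Wed-AM→Wu+Mbeki, Wed-PM→Reyes, Thu-AM→Gallo.
Loads: Reyes 2/2, Wu 1/1, Mbeki 1/1, Huang 1/1, Gallo 2/2.

7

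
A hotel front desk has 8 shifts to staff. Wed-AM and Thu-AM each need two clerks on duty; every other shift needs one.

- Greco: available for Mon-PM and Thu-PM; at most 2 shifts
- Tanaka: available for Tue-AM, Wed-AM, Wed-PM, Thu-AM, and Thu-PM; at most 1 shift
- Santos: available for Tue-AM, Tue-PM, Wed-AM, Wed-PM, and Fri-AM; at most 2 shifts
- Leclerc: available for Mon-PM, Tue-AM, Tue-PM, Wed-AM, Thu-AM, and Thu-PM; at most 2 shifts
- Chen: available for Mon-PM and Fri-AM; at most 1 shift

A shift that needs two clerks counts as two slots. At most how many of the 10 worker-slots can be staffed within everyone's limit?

Total capacity across all clerks is 2+1+2+2+1 = 8, and 10 slots are needed, so at most 8 can be filled.
An assignment achieving 8: Mon-PM→Greco, Tue-AM→Santos, Tue-PM→Santos, Wed-AM→Leclerc, Wed-PM→Tanaka, Thu-AM→Leclerc, Thu-PM→Greco, Fri-AM→Chen.
Loads: Greco 2/2, Tanaka 1/1, Santos 2/2, Leclerc 2/2, Chen 1/1.

8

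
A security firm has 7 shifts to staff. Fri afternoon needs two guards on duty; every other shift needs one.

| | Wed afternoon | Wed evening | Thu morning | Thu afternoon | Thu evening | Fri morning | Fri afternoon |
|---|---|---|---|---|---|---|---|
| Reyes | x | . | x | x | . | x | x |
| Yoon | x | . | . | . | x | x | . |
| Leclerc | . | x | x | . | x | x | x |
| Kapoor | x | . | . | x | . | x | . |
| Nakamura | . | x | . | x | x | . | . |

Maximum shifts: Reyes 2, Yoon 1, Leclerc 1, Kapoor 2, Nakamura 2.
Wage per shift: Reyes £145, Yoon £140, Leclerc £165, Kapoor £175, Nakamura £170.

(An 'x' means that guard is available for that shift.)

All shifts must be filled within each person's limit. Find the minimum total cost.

Fri afternoon can only be covered by Reyes and Leclerc, so that assignment is forced.
Picking the cheapest available guard for each shift independently would cost £1185, but that ignores the shift limits.
An optimal schedule: Wed afternoon→Yoon, Wed evening→Nakamura, Thu morning→Reyes, Thu afternoon→Kapoor, Thu evening→Nakamura, Fri morning→Kapoor, Fri afternoon→Reyes+Leclerc.
Total: 140 + 170 + 145 + 175 + 170 + 175 + 145 + 165 = £1285.

£1285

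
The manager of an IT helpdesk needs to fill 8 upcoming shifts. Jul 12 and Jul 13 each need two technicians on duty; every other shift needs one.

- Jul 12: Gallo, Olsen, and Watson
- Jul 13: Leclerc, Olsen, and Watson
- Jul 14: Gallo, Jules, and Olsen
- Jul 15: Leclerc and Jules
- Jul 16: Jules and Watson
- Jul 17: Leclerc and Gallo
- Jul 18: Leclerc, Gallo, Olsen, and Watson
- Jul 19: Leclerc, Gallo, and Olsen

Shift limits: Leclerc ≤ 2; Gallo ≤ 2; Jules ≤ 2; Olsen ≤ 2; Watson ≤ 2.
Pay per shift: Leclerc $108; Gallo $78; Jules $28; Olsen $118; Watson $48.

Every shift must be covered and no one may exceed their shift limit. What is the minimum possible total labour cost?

Picking the cheapest available technician for each shift independently would cost $570, but that ignores the shift limits.
An optimal schedule: Jul 12→Gallo+Olsen, Jul 13→Olsen+Watson, Jul 14→Jules, Jul 15→Leclerc, Jul 16→Jules, Jul 17→Leclerc, Jul 18→Watson, Jul 19→Gallo.
Total: 78 + 118 + 118 + 48 + 28 + 108 + 28 + 108 + 48 + 78 = $760.

$760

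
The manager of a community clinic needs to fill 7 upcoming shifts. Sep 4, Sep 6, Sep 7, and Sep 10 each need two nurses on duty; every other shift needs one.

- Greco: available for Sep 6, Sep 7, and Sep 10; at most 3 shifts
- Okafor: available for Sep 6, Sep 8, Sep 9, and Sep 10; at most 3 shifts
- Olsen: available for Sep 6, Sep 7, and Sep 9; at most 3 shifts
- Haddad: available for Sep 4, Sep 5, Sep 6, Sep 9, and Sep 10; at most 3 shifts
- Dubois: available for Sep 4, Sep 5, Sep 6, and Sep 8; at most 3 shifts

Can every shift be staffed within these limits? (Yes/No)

Yes

Sep 4 can only be covered by Haddad and Dubois, so that assignment is forced.
Sep 7 can only be covered by Greco and Olsen, so that assignment is forced.
One valid schedule: Sep 4→Haddad+Dubois, Sep 5→Haddad, Sep 6→Greco+Olsen, Sep 7→Greco+Olsen, Sep 8→Okafor, Sep 9→Okafor, Sep 10→Greco+Okafor.
Loads: Greco 3/3, Okafor 3/3, Olsen 2/3, Haddad 2/3, Dubois 1/3 — all within limits.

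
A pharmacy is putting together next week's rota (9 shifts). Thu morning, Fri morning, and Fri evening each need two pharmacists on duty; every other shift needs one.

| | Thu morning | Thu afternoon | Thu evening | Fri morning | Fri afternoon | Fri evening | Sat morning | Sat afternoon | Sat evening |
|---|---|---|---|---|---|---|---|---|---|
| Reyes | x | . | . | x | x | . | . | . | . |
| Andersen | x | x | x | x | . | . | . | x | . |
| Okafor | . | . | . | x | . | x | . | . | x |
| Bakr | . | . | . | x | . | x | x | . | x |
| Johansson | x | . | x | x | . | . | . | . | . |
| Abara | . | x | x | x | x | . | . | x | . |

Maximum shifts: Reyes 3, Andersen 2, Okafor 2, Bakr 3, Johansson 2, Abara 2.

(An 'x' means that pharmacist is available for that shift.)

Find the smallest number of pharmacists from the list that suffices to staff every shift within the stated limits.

12 slots to fill and no one can take more than 3, so at least ⌈12/3⌉ = 4 pharmacists are needed.
Any 4 pharmacists together have capacity at most 3+3+2+2 = 10 < 12 slots, so 4 can never suffice.
Reyes, Andersen, Okafor, Bakr, and Johansson alone can cover everything: Thu morning→Reyes+Johansson, Thu afternoon→Andersen, Thu evening→Johansson, Fri morning→Reyes+Bakr, Fri afternoon→Reyes, Fri evening→Okafor+Bakr, Sat morning→Bakr, Sat afternoon→Andersen, Sat evening→Okafor.

5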